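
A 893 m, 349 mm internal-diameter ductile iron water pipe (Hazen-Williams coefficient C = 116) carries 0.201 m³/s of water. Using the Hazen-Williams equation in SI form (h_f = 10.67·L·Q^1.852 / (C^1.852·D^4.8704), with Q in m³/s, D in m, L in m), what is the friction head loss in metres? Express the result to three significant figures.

h_f ≈ 12.4 m

h_f = 10.67·893·0.201^1.852 / (116^1.852·0.349^4.8704) = 12.35 m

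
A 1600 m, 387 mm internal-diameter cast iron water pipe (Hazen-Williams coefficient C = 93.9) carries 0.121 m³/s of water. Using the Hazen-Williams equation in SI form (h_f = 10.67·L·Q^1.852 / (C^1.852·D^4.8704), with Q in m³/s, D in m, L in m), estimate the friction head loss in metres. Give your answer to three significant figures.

h_f ≈ 7.73 m

h_f = 10.67·1600·0.121^1.852 / (93.9^1.852·0.387^4.8704) = 7.731 m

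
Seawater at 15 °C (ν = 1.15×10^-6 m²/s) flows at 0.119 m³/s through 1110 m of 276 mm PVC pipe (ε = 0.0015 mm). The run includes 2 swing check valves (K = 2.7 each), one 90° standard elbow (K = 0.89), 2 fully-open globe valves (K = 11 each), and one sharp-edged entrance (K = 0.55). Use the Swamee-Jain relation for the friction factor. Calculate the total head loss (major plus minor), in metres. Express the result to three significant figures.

V = 4Q/(πD²) = 1.989 m/s; V²/2g = 0.2016 m
Re = 4.77×10^5, ε/D = 5.43×10^-6 → f = 0.01329 (Swamee-Jain)
Major: h_f = f(L/D)·V²/2g = 0.01329·4022·0.2016 = 10.77 m
Minor: ΣK = 28.8; h_m = ΣK·V²/2g = 5.815 m
Total H_L = 10.77 + 5.815 = 16.59 m

H_L ≈ 16.6 m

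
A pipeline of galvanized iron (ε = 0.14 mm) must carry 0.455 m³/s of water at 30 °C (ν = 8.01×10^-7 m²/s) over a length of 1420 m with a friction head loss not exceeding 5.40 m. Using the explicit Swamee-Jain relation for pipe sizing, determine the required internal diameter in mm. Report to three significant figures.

D ≈ 592 mm

Swamee-Jain (Type III): D = 0.66·[ε^1.25·(LQ²/(gh_f))^4.75 + ν·Q^9.4·(L/(gh_f))^5.2]^0.04
LQ²/(gh_f) = 5.549; L/(gh_f) = 26.81
Term 1 = ε^1.25·(…)^4.75 = 0.0522; Term 2 = ν·Q^9.4·(…)^5.2 = 0.0131
D = 0.66·(0.0522 + 0.0131)^0.04 = 0.5917 m = 592 mm
Check: V = 1.65 m/s, Re = 1.22×10^6, f = 0.01501, h_f = 5.03 m ≈ 5.40 m ✓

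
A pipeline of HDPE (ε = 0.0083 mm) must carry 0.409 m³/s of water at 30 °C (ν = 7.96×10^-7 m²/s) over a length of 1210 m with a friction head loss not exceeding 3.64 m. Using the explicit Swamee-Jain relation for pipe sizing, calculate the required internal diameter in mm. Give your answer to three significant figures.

D ≈ 562 mm

Swamee-Jain (Type III): D = 0.66·[ε^1.25·(LQ²/(gh_f))^4.75 + ν·Q^9.4·(L/(gh_f))^5.2]^0.04
LQ²/(gh_f) = 5.668; L/(gh_f) = 33.89
Term 1 = ε^1.25·(…)^4.75 = 0.00169; Term 2 = ν·Q^9.4·(…)^5.2 = 0.0161
D = 0.66·(0.00169 + 0.0161)^0.04 = 0.5618 m = 562 mm
Check: V = 1.65 m/s, Re = 1.16×10^6, f = 0.01171, h_f = 3.50 m ≈ 3.64 m ✓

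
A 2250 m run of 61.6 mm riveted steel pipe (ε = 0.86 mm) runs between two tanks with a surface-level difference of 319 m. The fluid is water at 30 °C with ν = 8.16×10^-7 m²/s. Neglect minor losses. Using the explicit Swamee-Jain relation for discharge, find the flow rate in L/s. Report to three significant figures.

Q ≈ 5.96 L/s

Swamee-Jain (Type II): Q = -0.965·√(gD⁵h_f/L)·ln[ε/(3.7D) + √(3.17ν²L/(gD³h_f))]
√(gD⁵h_f/L) = √(9.81·0.0616⁵·319/2250) = 0.001111
ε/(3.7D) = 0.00377; √(3.17ν²L/(gD³h_f)) = 8.06×10^-5
Q = -0.965·0.001111·ln(0.003854) = 0.005958 m³/s
Check: V = 2.00 m/s, Re = 1.51×10^5, f = 0.04308, h_f = 320 m ≈ 319 m ✓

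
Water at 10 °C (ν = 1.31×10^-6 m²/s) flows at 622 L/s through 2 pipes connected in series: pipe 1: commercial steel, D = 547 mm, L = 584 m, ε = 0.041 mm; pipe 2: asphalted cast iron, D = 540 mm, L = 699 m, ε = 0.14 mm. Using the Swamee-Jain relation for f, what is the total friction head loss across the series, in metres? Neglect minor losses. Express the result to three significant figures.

H ≈ 12.4 m

Pipe 1: V = 2.647 m/s, Re = 1.11×10^6, ε/D = 7.50×10^-5, f = 0.01300, h_1 = f(L/D)V²/2g = 4.955 m
Pipe 2: V = 2.716 m/s, Re = 1.12×10^6, ε/D = 2.59×10^-4, f = 0.01530, h_2 = f(L/D)V²/2g = 7.445 m
Series → Q common, losses add: H = Σh = 12.40 m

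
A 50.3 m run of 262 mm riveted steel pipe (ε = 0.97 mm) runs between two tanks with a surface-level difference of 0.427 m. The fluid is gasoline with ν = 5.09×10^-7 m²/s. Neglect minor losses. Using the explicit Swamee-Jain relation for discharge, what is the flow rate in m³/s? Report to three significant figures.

Swamee-Jain (Type II): Q = -0.965·√(gD⁵h_f/L)·ln[ε/(3.7D) + √(3.17ν²L/(gD³h_f))]
√(gD⁵h_f/L) = √(9.81·0.262⁵·0.427/50.3) = 0.01014
ε/(3.7D) = 0.00100; √(3.17ν²L/(gD³h_f)) = 2.34×10^-5
Q = -0.965·0.01014·ln(0.001024) = 0.06736 m³/s
Check: V = 1.25 m/s, Re = 6.43×10^5, f = 0.02805, h_f = 0.428 m ≈ 0.427 m ✓

Q ≈ 0.0674 m³/s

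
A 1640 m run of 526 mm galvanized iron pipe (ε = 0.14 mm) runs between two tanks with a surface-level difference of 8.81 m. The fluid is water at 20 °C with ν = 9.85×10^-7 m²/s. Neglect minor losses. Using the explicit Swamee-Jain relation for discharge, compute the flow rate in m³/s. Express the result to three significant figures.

Swamee-Jain (Type II): Q = -0.965·√(gD⁵h_f/L)·ln[ε/(3.7D) + √(3.17ν²L/(gD³h_f))]
√(gD⁵h_f/L) = √(9.81·0.526⁵·8.81/1640) = 0.04606
ε/(3.7D) = 7.19×10^-5; √(3.17ν²L/(gD³h_f)) = 2.00×10^-5
Q = -0.965·0.04606·ln(9.196×10^-5) = 0.4131 m³/s
Check: V = 1.90 m/s, Re = 1.02×10^6, f = 0.01543, h_f = 8.87 m ≈ 8.81 m ✓

Q ≈ 0.413 m³/s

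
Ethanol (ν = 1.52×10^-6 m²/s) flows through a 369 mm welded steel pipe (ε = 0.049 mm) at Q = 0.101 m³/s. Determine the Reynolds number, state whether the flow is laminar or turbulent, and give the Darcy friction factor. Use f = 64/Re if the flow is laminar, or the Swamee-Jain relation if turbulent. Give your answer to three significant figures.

Re ≈ 2.29×10^5; turbulent; f ≈ 0.0163

V = 4Q/(πD²) = 0.9444 m/s
Re = VD/ν = 0.9444·0.369/1.52×10^-6 = 2.29×10^5
Re > 4000 → turbulent; ε/D = 1.33×10^-4
Swamee-Jain: f = 0.01632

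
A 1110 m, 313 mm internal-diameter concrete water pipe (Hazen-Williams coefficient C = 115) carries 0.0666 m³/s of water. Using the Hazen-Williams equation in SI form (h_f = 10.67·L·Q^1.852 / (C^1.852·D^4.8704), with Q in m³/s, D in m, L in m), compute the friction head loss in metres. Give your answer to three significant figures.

h_f = 10.67·1110·0.0666^1.852 / (115^1.852·0.313^4.8704) = 3.428 m

h_f ≈ 3.43 m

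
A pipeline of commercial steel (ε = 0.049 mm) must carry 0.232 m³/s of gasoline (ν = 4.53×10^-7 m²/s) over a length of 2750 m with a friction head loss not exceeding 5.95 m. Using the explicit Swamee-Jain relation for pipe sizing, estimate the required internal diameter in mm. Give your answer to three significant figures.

Swamee-Jain (Type III): D = 0.66·[ε^1.25·(LQ²/(gh_f))^4.75 + ν·Q^9.4·(L/(gh_f))^5.2]^0.04
LQ²/(gh_f) = 2.536; L/(gh_f) = 47.11
Term 1 = ε^1.25·(…)^4.75 = 3.41×10^-4; Term 2 = ν·Q^9.4·(…)^5.2 = 2.47×10^-4
D = 0.66·(3.41×10^-4 + 2.47×10^-4)^0.04 = 0.4901 m = 490 mm
Check: V = 1.23 m/s, Re = 1.33×10^6, f = 0.01321, h_f = 5.71 m ≈ 5.95 m ✓

D ≈ 490 mm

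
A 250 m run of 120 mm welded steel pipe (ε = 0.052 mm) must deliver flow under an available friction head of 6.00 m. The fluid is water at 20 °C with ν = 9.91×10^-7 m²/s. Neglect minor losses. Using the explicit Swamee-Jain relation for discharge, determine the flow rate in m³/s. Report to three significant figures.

Swamee-Jain (Type II): Q = -0.965·√(gD⁵h_f/L)·ln[ε/(3.7D) + √(3.17ν²L/(gD³h_f))]
√(gD⁵h_f/L) = √(9.81·0.120⁵·6.00/250) = 0.002420
ε/(3.7D) = 1.17×10^-4; √(3.17ν²L/(gD³h_f)) = 8.75×10^-5
Q = -0.965·0.002420·ln(2.046×10^-4) = 0.01984 m³/s
Check: V = 1.75 m/s, Re = 2.12×10^5, f = 0.01847, h_f = 6.03 m ≈ 6.00 m ✓

Q ≈ 0.0198 m³/s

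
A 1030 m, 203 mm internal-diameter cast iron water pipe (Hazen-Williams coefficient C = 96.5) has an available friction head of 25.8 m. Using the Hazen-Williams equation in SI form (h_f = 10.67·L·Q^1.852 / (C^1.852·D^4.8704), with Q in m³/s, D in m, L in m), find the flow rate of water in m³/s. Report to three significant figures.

Rearranging: Q = [h_f·C^1.852·D^4.8704 / (10.67·L)]^(1/1.852)
Q = [25.8·96.5^1.852·0.203^4.8704 / (10.67·1030)]^0.540 = 0.05541 m³/s

Q ≈ 0.0554 m³/s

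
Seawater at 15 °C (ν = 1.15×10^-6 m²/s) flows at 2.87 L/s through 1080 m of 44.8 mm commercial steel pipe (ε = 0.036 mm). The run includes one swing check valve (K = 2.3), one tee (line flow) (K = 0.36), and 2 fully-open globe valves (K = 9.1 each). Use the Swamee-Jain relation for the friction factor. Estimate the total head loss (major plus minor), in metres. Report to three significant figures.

V = 4Q/(πD²) = 1.821 m/s; V²/2g = 0.1690 m
Re = 7.09×10^4, ε/D = 8.04×10^-4 → f = 0.02250 (Swamee-Jain)
Major: h_f = f(L/D)·V²/2g = 0.02250·24107·0.1690 = 91.66 m
Minor: ΣK = 20.9; h_m = ΣK·V²/2g = 3.524 m
Total H_L = 91.66 + 3.524 = 95.18 m

H_L ≈ 95.2 m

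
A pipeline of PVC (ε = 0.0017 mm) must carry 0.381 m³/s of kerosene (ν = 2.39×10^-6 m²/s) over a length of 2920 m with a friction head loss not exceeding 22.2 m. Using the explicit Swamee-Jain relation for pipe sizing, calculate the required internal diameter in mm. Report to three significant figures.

Swamee-Jain (Type III): D = 0.66·[ε^1.25·(LQ²/(gh_f))^4.75 + ν·Q^9.4·(L/(gh_f))^5.2]^0.04
LQ²/(gh_f) = 1.946; L/(gh_f) = 13.41
Term 1 = ε^1.25·(…)^4.75 = 1.45×10^-6; Term 2 = ν·Q^9.4·(…)^5.2 = 2.00×10^-4
D = 0.66·(1.45×10^-6 + 2.00×10^-4)^0.04 = 0.4696 m = 470 mm
Check: V = 2.20 m/s, Re = 4.32×10^5, f = 0.01349, h_f = 20.7 m ≈ 22.2 m ✓

D ≈ 470 mm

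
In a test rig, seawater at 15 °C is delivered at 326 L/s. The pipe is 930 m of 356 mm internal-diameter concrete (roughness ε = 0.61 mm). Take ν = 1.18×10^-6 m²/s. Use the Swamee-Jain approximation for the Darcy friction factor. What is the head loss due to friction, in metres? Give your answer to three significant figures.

h_f ≈ 32.5 m

V = 4Q/(πD²) = 4·0.326/(π·0.356²) = 3.275 m/s
Re = VD/ν = 3.275·0.356/1.18×10^-6 = 9.88×10^5 → turbulent
ε/D = 0.61/356 = 0.00171
Swamee-Jain: f = 0.02277
h_f = f(L/D)V²/(2g) = 0.02277·(930/0.356)·3.275²/(2·9.81) = 32.53 m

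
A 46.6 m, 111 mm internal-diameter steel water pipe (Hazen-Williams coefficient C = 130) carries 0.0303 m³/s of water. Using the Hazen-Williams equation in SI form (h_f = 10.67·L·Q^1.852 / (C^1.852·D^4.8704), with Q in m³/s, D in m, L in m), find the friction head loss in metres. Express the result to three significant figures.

h_f ≈ 4.16 m

h_f = 10.67·46.6·0.0303^1.852 / (130^1.852·0.111^4.8704) = 4.157 m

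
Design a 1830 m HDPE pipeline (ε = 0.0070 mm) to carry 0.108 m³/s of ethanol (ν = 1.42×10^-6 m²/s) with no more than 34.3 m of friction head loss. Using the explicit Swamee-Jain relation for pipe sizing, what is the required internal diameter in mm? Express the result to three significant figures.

D ≈ 238 mm

Swamee-Jain (Type III): D = 0.66·[ε^1.25·(LQ²/(gh_f))^4.75 + ν·Q^9.4·(L/(gh_f))^5.2]^0.04
LQ²/(gh_f) = 0.06344; L/(gh_f) = 5.439
Term 1 = ε^1.25·(…)^4.75 = 7.37×10^-13; Term 2 = ν·Q^9.4·(…)^5.2 = 7.78×10^-12
D = 0.66·(7.37×10^-13 + 7.78×10^-12)^0.04 = 0.2381 m = 238 mm
Check: V = 2.43 m/s, Re = 4.07×10^5, f = 0.01399, h_f = 32.2 m ≈ 34.3 m ✓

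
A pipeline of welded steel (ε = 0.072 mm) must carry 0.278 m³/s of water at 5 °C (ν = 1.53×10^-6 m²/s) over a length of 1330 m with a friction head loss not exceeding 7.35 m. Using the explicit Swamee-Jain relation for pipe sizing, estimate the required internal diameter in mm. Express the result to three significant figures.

D ≈ 450 mm

Swamee-Jain (Type III): D = 0.66·[ε^1.25·(LQ²/(gh_f))^4.75 + ν·Q^9.4·(L/(gh_f))^5.2]^0.04
LQ²/(gh_f) = 1.426; L/(gh_f) = 18.45
Term 1 = ε^1.25·(…)^4.75 = 3.57×10^-5; Term 2 = ν·Q^9.4·(…)^5.2 = 3.48×10^-5
D = 0.66·(3.57×10^-5 + 3.48×10^-5)^0.04 = 0.4503 m = 450 mm
Check: V = 1.75 m/s, Re = 5.14×10^5, f = 0.01508, h_f = 6.92 m ≈ 7.35 m ✓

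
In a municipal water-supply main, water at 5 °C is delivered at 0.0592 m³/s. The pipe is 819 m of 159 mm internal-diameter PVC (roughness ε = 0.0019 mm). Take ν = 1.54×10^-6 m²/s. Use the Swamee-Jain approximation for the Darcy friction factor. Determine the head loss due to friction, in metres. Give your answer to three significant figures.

h_f ≈ 33.7 m

V = 4Q/(πD²) = 4·0.0592/(π·0.159²) = 2.982 m/s
Re = VD/ν = 2.982·0.159/1.54×10^-6 = 3.08×10^5 → turbulent
ε/D = 0.0019/159 = 1.19×10^-5
Swamee-Jain: f = 0.01445
h_f = f(L/D)V²/(2g) = 0.01445·(819/0.159)·2.982²/(2·9.81) = 33.72 m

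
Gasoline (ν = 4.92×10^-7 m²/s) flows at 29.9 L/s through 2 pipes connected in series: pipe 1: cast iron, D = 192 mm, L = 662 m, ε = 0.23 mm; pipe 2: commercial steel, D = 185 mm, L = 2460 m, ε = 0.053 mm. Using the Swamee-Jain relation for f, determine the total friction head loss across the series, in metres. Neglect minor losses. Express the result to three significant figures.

H ≈ 17.8 m

Pipe 1: V = 1.033 m/s, Re = 4.03×10^5, ε/D = 0.00120, f = 0.02131, h_1 = f(L/D)V²/2g = 3.993 m
Pipe 2: V = 1.112 m/s, Re = 4.18×10^5, ε/D = 2.86×10^-4, f = 0.01648, h_2 = f(L/D)V²/2g = 13.82 m
Series → Q common, losses add: H = Σh = 17.82 m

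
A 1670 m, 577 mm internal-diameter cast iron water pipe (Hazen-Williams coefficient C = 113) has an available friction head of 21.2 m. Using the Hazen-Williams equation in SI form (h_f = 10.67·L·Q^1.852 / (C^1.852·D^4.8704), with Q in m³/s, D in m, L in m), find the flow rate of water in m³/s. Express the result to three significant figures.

Q ≈ 0.701 m³/s

Rearranging: Q = [h_f·C^1.852·D^4.8704 / (10.67·L)]^(1/1.852)
Q = [21.2·113^1.852·0.577^4.8704 / (10.67·1670)]^0.540 = 0.7013 m³/s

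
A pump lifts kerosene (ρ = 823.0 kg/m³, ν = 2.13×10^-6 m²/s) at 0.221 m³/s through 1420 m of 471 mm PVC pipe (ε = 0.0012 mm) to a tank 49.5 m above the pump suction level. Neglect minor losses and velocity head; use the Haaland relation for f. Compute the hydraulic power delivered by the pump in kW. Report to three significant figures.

V = 4Q/(πD²) = 1.268 m/s; Re = 2.80×10^5; ε/D = 2.55×10^-6; f = 0.01454
h_f = f(L/D)V²/2g = 3.596 m
Total head H = z + h_f = 49.5 + 3.596 = 53.10 m
P_hyd = ρgQH = 823.0·9.81·0.221·53.10 = 94.74 kW

P_hyd ≈ 94.7 kW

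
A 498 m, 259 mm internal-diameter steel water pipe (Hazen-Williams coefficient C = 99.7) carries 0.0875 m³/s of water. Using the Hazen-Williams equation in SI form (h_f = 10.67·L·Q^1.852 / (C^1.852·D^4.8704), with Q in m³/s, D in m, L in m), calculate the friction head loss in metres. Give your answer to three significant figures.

h_f = 10.67·498·0.0875^1.852 / (99.7^1.852·0.259^4.8704) = 8.354 m

h_f ≈ 8.35 m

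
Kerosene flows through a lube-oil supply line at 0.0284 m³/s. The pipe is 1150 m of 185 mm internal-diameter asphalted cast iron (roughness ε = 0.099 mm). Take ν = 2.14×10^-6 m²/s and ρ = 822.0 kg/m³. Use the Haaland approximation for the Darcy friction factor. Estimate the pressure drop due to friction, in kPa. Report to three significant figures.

Δp ≈ 58.3 kPa

V = 4Q/(πD²) = 4·0.0284/(π·0.185²) = 1.057 m/s
Re = VD/ν = 1.057·0.185/2.14×10^-6 = 9.13×10^4 → turbulent
ε/D = 0.099/185 = 5.35×10^-4
Haaland: f = 0.02045
h_f = f(L/D)V²/(2g) = 0.02045·(1150/0.185)·1.057²/(2·9.81) = 7.231 m
Δp = ρg·h_f = 822.0·9.81·7.231 = 58.31 kPa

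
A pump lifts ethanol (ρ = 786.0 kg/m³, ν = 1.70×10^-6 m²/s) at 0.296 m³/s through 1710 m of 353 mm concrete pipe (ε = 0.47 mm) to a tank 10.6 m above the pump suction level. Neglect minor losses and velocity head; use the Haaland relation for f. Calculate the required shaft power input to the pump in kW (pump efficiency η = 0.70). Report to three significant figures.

P_shaft ≈ 193 kW

V = 4Q/(πD²) = 3.024 m/s; Re = 6.28×10^5; ε/D = 0.00133; f = 0.02146
h_f = f(L/D)V²/2g = 48.48 m
Total head H = z + h_f = 10.6 + 48.48 = 59.08 m
P_hyd = ρgQH = 786.0·9.81·0.296·59.08 = 134.8 kW
P_shaft = P_hyd/η = 134.8/0.70 = 192.6 kW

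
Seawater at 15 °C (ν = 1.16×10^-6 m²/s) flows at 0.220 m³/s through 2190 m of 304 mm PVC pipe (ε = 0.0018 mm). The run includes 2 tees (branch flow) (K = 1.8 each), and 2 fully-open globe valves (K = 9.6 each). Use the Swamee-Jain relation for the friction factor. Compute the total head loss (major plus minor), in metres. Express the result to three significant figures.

H_L ≈ 51.8 m

V = 4Q/(πD²) = 3.031 m/s; V²/2g = 0.4682 m
Re = 7.94×10^5, ε/D = 5.92×10^-6 → f = 0.01220 (Swamee-Jain)
Major: h_f = f(L/D)·V²/2g = 0.01220·7204·0.4682 = 41.15 m
Minor: ΣK = 22.8; h_m = ΣK·V²/2g = 10.68 m
Total H_L = 41.15 + 10.68 = 51.82 m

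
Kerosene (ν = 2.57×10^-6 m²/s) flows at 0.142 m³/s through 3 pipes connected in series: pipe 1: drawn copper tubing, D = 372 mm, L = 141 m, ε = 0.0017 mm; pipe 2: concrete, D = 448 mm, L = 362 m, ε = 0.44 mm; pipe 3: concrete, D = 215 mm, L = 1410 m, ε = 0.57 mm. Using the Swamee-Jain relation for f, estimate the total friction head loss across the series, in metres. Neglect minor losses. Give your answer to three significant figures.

Pipe 1: V = 1.307 m/s, Re = 1.89×10^5, ε/D = 4.57×10^-6, f = 0.01574, h_1 = f(L/D)V²/2g = 0.5192 m
Pipe 2: V = 0.9008 m/s, Re = 1.57×10^5, ε/D = 9.82×10^-4, f = 0.02146, h_2 = f(L/D)V²/2g = 0.7173 m
Pipe 3: V = 3.911 m/s, Re = 3.27×10^5, ε/D = 0.00265, f = 0.02587, h_3 = f(L/D)V²/2g = 132.3 m
Series → Q common, losses add: H = Σh = 133.5 m

H ≈ 134 m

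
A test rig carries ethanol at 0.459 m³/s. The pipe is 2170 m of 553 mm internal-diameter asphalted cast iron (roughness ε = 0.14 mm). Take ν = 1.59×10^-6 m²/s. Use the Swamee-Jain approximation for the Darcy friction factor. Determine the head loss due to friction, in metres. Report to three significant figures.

h_f ≈ 11.4 m

V = 4Q/(πD²) = 4·0.459/(π·0.553²) = 1.911 m/s
Re = VD/ν = 1.911·0.553/1.59×10^-6 = 6.65×10^5 → turbulent
ε/D = 0.14/553 = 2.53×10^-4
Swamee-Jain: f = 0.01567
h_f = f(L/D)V²/(2g) = 0.01567·(2170/0.553)·1.911²/(2·9.81) = 11.45 m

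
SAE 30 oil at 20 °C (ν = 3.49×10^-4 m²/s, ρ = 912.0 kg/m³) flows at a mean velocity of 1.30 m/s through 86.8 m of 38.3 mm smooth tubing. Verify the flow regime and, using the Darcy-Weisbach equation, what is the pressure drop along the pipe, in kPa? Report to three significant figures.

Re = VD/ν = 1.30·0.03830/3.49×10^-4 = 143 → laminar (Re < 2300)
f = 64/Re = 0.4486
h_f = f(L/D)V²/(2g) = 0.4486·(86.8/0.03830)·1.30²/(2·9.81) = 87.57 m
Δp = ρg·h_f = 912.0·9.81·87.57 = 783.5 kPa

Δp ≈ 783 kPa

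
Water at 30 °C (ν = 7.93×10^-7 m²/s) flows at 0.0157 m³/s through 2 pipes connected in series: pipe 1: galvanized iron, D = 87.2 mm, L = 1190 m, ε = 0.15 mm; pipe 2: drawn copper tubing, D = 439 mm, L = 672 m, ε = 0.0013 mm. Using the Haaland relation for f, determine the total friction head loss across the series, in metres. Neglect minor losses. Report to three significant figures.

H ≈ 111 m

Pipe 1: V = 2.629 m/s, Re = 2.89×10^5, ε/D = 0.00172, f = 0.02316, h_1 = f(L/D)V²/2g = 111.4 m
Pipe 2: V = 0.1037 m/s, Re = 5.74×10^4, ε/D = 2.96×10^-6, f = 0.02009, h_2 = f(L/D)V²/2g = 0.01686 m
Series → Q common, losses add: H = Σh = 111.4 m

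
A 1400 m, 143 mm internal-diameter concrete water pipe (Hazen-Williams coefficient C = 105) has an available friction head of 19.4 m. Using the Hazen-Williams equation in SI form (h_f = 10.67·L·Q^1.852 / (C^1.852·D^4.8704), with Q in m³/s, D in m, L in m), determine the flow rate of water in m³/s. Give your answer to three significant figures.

Q ≈ 0.0174 m³/s

Rearranging: Q = [h_f·C^1.852·D^4.8704 / (10.67·L)]^(1/1.852)
Q = [19.4·105^1.852·0.143^4.8704 / (10.67·1400)]^0.540 = 0.01743 m³/s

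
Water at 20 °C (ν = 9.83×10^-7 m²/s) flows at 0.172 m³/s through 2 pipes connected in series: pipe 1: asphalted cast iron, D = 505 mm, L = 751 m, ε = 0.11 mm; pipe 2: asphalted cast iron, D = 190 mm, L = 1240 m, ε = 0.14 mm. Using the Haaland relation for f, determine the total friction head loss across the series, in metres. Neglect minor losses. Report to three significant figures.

H ≈ 228 m

Pipe 1: V = 0.8587 m/s, Re = 4.41×10^5, ε/D = 2.18×10^-4, f = 0.01561, h_1 = f(L/D)V²/2g = 0.8727 m
Pipe 2: V = 6.066 m/s, Re = 1.17×10^6, ε/D = 7.37×10^-4, f = 0.01857, h_2 = f(L/D)V²/2g = 227.4 m
Series → Q common, losses add: H = Σh = 228.3 m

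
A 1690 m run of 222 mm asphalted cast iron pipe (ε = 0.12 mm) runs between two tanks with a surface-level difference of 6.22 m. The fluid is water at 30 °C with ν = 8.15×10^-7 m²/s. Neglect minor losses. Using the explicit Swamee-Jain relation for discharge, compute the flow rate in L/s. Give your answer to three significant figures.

Q ≈ 35.9 L/s

Swamee-Jain (Type II): Q = -0.965·√(gD⁵h_f/L)·ln[ε/(3.7D) + √(3.17ν²L/(gD³h_f))]
√(gD⁵h_f/L) = √(9.81·0.222⁵·6.22/1690) = 0.004412
ε/(3.7D) = 1.46×10^-4; √(3.17ν²L/(gD³h_f)) = 7.30×10^-5
Q = -0.965·0.004412·ln(2.191×10^-4) = 0.03588 m³/s
Check: V = 0.927 m/s, Re = 2.52×10^5, f = 0.01879, h_f = 6.26 m ≈ 6.22 m ✓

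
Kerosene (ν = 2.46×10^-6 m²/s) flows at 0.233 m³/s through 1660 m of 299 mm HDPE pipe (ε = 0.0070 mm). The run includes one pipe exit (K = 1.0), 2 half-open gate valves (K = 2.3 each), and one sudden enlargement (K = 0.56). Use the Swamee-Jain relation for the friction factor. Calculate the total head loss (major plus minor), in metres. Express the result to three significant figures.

V = 4Q/(πD²) = 3.318 m/s; V²/2g = 0.5612 m
Re = 4.03×10^5, ε/D = 2.34×10^-5 → f = 0.01393 (Swamee-Jain)
Major: h_f = f(L/D)·V²/2g = 0.01393·5552·0.5612 = 43.41 m
Minor: ΣK = 6.16; h_m = ΣK·V²/2g = 3.457 m
Total H_L = 43.41 + 3.457 = 46.87 m

H_L ≈ 46.9 m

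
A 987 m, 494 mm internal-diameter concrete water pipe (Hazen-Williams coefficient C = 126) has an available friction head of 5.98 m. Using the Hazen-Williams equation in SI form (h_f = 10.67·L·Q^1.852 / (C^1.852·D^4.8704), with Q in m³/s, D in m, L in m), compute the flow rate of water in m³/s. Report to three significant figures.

Q ≈ 0.349 m³/s

Rearranging: Q = [h_f·C^1.852·D^4.8704 / (10.67·L)]^(1/1.852)
Q = [5.98·126^1.852·0.494^4.8704 / (10.67·987)]^0.540 = 0.3486 m³/s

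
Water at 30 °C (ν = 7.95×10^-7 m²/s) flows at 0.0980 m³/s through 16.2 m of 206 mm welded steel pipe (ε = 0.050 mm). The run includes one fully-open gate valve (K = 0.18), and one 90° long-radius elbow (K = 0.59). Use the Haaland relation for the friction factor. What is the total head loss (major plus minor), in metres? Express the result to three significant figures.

H_L ≈ 0.868 m

V = 4Q/(πD²) = 2.940 m/s; V²/2g = 0.4407 m
Re = 7.62×10^5, ε/D = 2.43×10^-4 → f = 0.01526 (Haaland)
Major: h_f = f(L/D)·V²/2g = 0.01526·78.64·0.4407 = 0.5287 m
Minor: ΣK = 0.770; h_m = ΣK·V²/2g = 0.3393 m
Total H_L = 0.5287 + 0.3393 = 0.8680 m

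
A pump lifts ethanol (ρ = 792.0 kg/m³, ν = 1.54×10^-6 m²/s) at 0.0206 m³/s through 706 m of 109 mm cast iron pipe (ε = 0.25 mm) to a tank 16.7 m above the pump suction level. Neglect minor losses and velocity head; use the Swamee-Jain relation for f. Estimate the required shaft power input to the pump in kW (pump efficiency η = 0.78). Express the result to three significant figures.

P_shaft ≈ 11.9 kW

V = 4Q/(πD²) = 2.208 m/s; Re = 1.56×10^5; ε/D = 0.00229; f = 0.02552
h_f = f(L/D)V²/2g = 41.06 m
Total head H = z + h_f = 16.7 + 41.06 = 57.76 m
P_hyd = ρgQH = 792.0·9.81·0.0206·57.76 = 9.244 kW
P_shaft = P_hyd/η = 9.244/0.78 = 11.85 kW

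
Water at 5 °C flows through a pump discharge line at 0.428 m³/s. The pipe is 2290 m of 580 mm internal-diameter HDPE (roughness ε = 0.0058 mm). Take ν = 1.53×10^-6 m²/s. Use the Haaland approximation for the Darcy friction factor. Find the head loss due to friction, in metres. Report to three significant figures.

h_f ≈ 6.72 m

V = 4Q/(πD²) = 4·0.428/(π·0.580²) = 1.620 m/s
Re = VD/ν = 1.620·0.580/1.53×10^-6 = 6.14×10^5 → turbulent
ε/D = 0.0058/580 = 1.00×10^-5
Haaland: f = 0.01273
h_f = f(L/D)V²/(2g) = 0.01273·(2290/0.580)·1.620²/(2·9.81) = 6.721 m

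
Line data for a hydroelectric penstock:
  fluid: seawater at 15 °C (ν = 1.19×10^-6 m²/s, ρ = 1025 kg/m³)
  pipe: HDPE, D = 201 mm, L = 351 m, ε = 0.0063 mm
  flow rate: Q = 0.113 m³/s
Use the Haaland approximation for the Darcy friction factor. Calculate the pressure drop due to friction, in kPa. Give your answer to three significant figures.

Δp ≈ 148 kPa

V = 4Q/(πD²) = 4·0.113/(π·0.201²) = 3.561 m/s
Re = VD/ν = 3.561·0.201/1.19×10^-6 = 6.02×10^5 → turbulent
ε/D = 0.0063/201 = 3.13×10^-5
Haaland: f = 0.01307
h_f = f(L/D)V²/(2g) = 0.01307·(351/0.201)·3.561²/(2·9.81) = 14.75 m
Δp = ρg·h_f = 1025·9.81·14.75 = 148.3 kPa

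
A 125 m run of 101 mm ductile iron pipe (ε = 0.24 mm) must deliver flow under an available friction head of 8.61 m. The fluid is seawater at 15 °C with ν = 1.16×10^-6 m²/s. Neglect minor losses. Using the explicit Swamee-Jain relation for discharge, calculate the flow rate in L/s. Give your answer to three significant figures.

Q ≈ 18.6 L/s

Swamee-Jain (Type II): Q = -0.965·√(gD⁵h_f/L)·ln[ε/(3.7D) + √(3.17ν²L/(gD³h_f))]
√(gD⁵h_f/L) = √(9.81·0.101⁵·8.61/125) = 0.002665
ε/(3.7D) = 6.42×10^-4; √(3.17ν²L/(gD³h_f)) = 7.83×10^-5
Q = -0.965·0.002665·ln(7.205×10^-4) = 0.01861 m³/s
Check: V = 2.32 m/s, Re = 2.02×10^5, f = 0.02549, h_f = 8.67 m ≈ 8.61 m ✓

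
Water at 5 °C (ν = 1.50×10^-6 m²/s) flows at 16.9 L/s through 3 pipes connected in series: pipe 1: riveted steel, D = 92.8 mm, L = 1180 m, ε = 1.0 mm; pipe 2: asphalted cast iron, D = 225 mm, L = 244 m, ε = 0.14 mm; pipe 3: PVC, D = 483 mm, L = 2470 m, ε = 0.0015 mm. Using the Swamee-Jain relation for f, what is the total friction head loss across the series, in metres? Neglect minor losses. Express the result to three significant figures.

Pipe 1: V = 2.499 m/s, Re = 1.55×10^5, ε/D = 0.0108, f = 0.03944, h_1 = f(L/D)V²/2g = 159.6 m
Pipe 2: V = 0.4250 m/s, Re = 6.38×10^4, ε/D = 6.22×10^-4, f = 0.02219, h_2 = f(L/D)V²/2g = 0.2216 m
Pipe 3: V = 0.09224 m/s, Re = 2.97×10^4, ε/D = 3.11×10^-6, f = 0.02344, h_3 = f(L/D)V²/2g = 0.05197 m
Series → Q common, losses add: H = Σh = 159.8 m

H ≈ 160 m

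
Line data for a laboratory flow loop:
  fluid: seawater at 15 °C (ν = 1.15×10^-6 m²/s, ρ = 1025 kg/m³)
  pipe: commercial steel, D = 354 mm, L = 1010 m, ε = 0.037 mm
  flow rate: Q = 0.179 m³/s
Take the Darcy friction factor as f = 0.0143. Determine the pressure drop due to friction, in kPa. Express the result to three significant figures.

Δp ≈ 69.2 kPa

V = 4Q/(πD²) = 4·0.179/(π·0.354²) = 1.819 m/s
h_f = f(L/D)V²/(2g) = 0.01430·(1010/0.354)·1.819²/(2·9.81) = 6.878 m
Δp = ρg·h_f = 1025·9.81·6.878 = 69.16 kPa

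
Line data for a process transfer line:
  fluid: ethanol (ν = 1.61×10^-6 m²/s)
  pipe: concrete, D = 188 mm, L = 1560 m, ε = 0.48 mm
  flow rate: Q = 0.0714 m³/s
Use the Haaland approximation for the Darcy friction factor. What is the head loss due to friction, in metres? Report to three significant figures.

V = 4Q/(πD²) = 4·0.0714/(π·0.188²) = 2.572 m/s
Re = VD/ν = 2.572·0.188/1.61×10^-6 = 3.00×10^5 → turbulent
ε/D = 0.48/188 = 0.00255
Haaland: f = 0.02552
h_f = f(L/D)V²/(2g) = 0.02552·(1560/0.188)·2.572²/(2·9.81) = 71.40 m

h_f ≈ 71.4 m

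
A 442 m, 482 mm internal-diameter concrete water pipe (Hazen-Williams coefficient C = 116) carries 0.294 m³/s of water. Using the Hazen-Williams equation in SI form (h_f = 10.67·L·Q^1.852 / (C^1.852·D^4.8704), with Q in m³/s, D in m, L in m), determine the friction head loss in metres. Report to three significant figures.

h_f = 10.67·442·0.294^1.852 / (116^1.852·0.482^4.8704) = 2.566 m

h_f ≈ 2.57 m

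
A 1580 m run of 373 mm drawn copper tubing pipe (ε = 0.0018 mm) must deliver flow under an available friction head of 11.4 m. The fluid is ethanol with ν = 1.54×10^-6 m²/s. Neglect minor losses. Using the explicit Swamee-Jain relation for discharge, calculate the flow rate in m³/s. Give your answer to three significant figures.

Q ≈ 0.218 m³/s

Swamee-Jain (Type II): Q = -0.965·√(gD⁵h_f/L)·ln[ε/(3.7D) + √(3.17ν²L/(gD³h_f))]
√(gD⁵h_f/L) = √(9.81·0.373⁵·11.4/1580) = 0.02261
ε/(3.7D) = 1.30×10^-6; √(3.17ν²L/(gD³h_f)) = 4.52×10^-5
Q = -0.965·0.02261·ln(4.654×10^-5) = 0.2176 m³/s
Check: V = 1.99 m/s, Re = 4.82×10^5, f = 0.01325, h_f = 11.3 m ≈ 11.4 m ✓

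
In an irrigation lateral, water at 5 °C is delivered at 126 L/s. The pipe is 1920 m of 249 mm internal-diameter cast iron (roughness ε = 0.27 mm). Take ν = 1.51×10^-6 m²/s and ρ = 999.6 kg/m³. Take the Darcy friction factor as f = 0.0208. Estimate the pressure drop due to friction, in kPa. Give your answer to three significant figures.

V = 4Q/(πD²) = 4·0.126/(π·0.249²) = 2.588 m/s
h_f = f(L/D)V²/(2g) = 0.02080·(1920/0.249)·2.588²/(2·9.81) = 54.73 m
Δp = ρg·h_f = 999.6·9.81·54.73 = 536.7 kPa

Δp ≈ 537 kPa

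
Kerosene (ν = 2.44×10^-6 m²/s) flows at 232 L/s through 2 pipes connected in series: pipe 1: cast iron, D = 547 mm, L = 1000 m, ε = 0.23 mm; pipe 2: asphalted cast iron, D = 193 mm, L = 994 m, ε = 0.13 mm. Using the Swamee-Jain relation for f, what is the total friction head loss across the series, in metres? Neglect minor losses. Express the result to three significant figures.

Pipe 1: V = 0.9872 m/s, Re = 2.21×10^5, ε/D = 4.20×10^-4, f = 0.01832, h_1 = f(L/D)V²/2g = 1.664 m
Pipe 2: V = 7.930 m/s, Re = 6.27×10^5, ε/D = 6.74×10^-4, f = 0.01862, h_2 = f(L/D)V²/2g = 307.4 m
Series → Q common, losses add: H = Σh = 309.1 m

H ≈ 309 m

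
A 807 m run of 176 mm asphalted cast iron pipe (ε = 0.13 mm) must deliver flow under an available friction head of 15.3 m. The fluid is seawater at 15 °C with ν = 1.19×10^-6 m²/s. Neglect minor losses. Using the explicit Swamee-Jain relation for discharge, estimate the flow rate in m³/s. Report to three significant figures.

Q ≈ 0.0445 m³/s

Swamee-Jain (Type II): Q = -0.965·√(gD⁵h_f/L)·ln[ε/(3.7D) + √(3.17ν²L/(gD³h_f))]
√(gD⁵h_f/L) = √(9.81·0.176⁵·15.3/807) = 0.005604
ε/(3.7D) = 2.00×10^-4; √(3.17ν²L/(gD³h_f)) = 6.65×10^-5
Q = -0.965·0.005604·ln(2.662×10^-4) = 0.04452 m³/s
Check: V = 1.83 m/s, Re = 2.71×10^5, f = 0.01970, h_f = 15.4 m ≈ 15.3 m ✓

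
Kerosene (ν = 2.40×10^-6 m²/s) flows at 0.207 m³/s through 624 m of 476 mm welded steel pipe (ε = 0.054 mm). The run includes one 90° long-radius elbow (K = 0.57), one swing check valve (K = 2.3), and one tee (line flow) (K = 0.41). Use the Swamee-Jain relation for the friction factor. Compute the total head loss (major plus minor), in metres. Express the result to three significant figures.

H_L ≈ 1.69 m

V = 4Q/(πD²) = 1.163 m/s; V²/2g = 0.06897 m
Re = 2.31×10^5, ε/D = 1.13×10^-4 → f = 0.01615 (Swamee-Jain)
Major: h_f = f(L/D)·V²/2g = 0.01615·1311·0.06897 = 1.460 m
Minor: ΣK = 3.28; h_m = ΣK·V²/2g = 0.2262 m
Total H_L = 1.460 + 0.2262 = 1.686 m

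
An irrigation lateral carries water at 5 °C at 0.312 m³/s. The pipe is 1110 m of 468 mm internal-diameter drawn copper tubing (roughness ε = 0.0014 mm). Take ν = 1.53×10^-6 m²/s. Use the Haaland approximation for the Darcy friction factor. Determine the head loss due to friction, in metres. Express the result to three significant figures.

V = 4Q/(πD²) = 4·0.312/(π·0.468²) = 1.814 m/s
Re = VD/ν = 1.814·0.468/1.53×10^-6 = 5.55×10^5 → turbulent
ε/D = 0.0014/468 = 2.99×10^-6
Haaland: f = 0.01286
h_f = f(L/D)V²/(2g) = 0.01286·(1110/0.468)·1.814²/(2·9.81) = 5.113 m

h_f ≈ 5.11 m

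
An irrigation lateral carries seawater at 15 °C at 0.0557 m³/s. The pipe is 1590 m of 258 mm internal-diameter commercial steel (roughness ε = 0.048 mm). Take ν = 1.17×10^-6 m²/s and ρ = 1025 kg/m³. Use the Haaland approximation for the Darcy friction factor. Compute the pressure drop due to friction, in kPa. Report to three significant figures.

Δp ≈ 58.9 kPa

V = 4Q/(πD²) = 4·0.0557/(π·0.258²) = 1.065 m/s
Re = VD/ν = 1.065·0.258/1.17×10^-6 = 2.35×10^5 → turbulent
ε/D = 0.048/258 = 1.86×10^-4
Haaland: f = 0.01643
h_f = f(L/D)V²/(2g) = 0.01643·(1590/0.258)·1.065²/(2·9.81) = 5.858 m
Δp = ρg·h_f = 1025·9.81·5.858 = 58.90 kPa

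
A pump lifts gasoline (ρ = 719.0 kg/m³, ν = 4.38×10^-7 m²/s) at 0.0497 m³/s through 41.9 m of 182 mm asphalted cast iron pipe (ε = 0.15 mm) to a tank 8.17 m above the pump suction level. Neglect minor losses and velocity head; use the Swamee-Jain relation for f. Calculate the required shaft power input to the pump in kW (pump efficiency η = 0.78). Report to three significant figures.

P_shaft ≈ 4.04 kW

V = 4Q/(πD²) = 1.910 m/s; Re = 7.94×10^5; ε/D = 8.24×10^-4; f = 0.01928
h_f = f(L/D)V²/2g = 0.8258 m
Total head H = z + h_f = 8.17 + 0.8258 = 8.996 m
P_hyd = ρgQH = 719.0·9.81·0.0497·8.996 = 3.154 kW
P_shaft = P_hyd/η = 3.154/0.78 = 4.043 kW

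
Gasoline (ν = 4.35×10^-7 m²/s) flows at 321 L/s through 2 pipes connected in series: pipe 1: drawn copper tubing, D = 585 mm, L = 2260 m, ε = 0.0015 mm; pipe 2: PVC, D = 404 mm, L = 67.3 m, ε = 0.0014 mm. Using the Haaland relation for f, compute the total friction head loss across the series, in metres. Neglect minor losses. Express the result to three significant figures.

H ≈ 3.57 m

Pipe 1: V = 1.194 m/s, Re = 1.61×10^6, ε/D = 2.56×10^-6, f = 0.01077, h_1 = f(L/D)V²/2g = 3.026 m
Pipe 2: V = 2.504 m/s, Re = 2.33×10^6, ε/D = 3.47×10^-6, f = 0.01021, h_2 = f(L/D)V²/2g = 0.5434 m
Series → Q common, losses add: H = Σh = 3.569 m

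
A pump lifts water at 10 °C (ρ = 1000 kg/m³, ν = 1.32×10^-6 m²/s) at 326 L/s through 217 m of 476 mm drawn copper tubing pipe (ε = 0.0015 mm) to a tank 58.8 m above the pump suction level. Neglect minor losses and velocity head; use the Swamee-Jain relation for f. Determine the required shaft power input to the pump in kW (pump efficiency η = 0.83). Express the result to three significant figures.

P_shaft ≈ 230 kW

V = 4Q/(πD²) = 1.832 m/s; Re = 6.61×10^5; ε/D = 3.15×10^-6; f = 0.01252
h_f = f(L/D)V²/2g = 0.9765 m
Total head H = z + h_f = 58.8 + 0.9765 = 59.78 m
P_hyd = ρgQH = 1000·9.81·0.326·59.78 = 191.2 kW
P_shaft = P_hyd/η = 191.2/0.83 = 230.3 kW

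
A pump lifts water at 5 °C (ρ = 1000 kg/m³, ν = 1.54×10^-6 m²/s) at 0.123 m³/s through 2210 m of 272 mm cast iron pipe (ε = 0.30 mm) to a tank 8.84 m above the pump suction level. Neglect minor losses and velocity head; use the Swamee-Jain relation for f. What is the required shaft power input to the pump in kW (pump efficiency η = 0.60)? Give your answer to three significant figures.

V = 4Q/(πD²) = 2.117 m/s; Re = 3.74×10^5; ε/D = 0.00110; f = 0.02098
h_f = f(L/D)V²/2g = 38.94 m
Total head H = z + h_f = 8.84 + 38.94 = 47.78 m
P_hyd = ρgQH = 1000·9.81·0.123·47.78 = 57.65 kW
P_shaft = P_hyd/η = 57.65/0.60 = 96.08 kW

P_shaft ≈ 96.1 kW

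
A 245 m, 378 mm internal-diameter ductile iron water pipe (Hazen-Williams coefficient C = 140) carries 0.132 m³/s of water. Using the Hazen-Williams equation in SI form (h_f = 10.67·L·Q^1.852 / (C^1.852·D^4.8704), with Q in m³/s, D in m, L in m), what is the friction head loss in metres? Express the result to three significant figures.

h_f ≈ 0.744 m

h_f = 10.67·245·0.132^1.852 / (140^1.852·0.378^4.8704) = 0.7444 m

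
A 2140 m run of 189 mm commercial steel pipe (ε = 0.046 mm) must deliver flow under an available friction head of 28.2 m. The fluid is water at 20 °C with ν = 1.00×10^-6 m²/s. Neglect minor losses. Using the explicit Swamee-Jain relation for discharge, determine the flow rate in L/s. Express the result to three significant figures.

Swamee-Jain (Type II): Q = -0.965·√(gD⁵h_f/L)·ln[ε/(3.7D) + √(3.17ν²L/(gD³h_f))]
√(gD⁵h_f/L) = √(9.81·0.189⁵·28.2/2140) = 0.005584
ε/(3.7D) = 6.58×10^-5; √(3.17ν²L/(gD³h_f)) = 6.03×10^-5
Q = -0.965·0.005584·ln(1.260×10^-4) = 0.04838 m³/s
Check: V = 1.72 m/s, Re = 3.26×10^5, f = 0.01651, h_f = 28.3 m ≈ 28.2 m ✓

Q ≈ 48.4 L/s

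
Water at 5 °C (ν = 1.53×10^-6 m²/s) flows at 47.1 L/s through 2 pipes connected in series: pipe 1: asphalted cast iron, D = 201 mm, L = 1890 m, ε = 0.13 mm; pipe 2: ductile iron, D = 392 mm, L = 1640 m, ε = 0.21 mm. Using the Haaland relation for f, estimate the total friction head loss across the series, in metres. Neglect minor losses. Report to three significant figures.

H ≈ 21.2 m

Pipe 1: V = 1.484 m/s, Re = 1.95×10^5, ε/D = 6.47×10^-4, f = 0.01941, h_1 = f(L/D)V²/2g = 20.50 m
Pipe 2: V = 0.3903 m/s, Re = 1.00×10^5, ε/D = 5.36×10^-4, f = 0.02022, h_2 = f(L/D)V²/2g = 0.6565 m
Series → Q common, losses add: H = Σh = 21.15 m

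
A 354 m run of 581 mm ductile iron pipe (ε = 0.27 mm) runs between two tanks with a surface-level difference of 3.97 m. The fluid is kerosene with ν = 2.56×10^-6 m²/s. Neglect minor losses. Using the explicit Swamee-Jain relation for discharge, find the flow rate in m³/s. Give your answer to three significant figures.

Swamee-Jain (Type II): Q = -0.965·√(gD⁵h_f/L)·ln[ε/(3.7D) + √(3.17ν²L/(gD³h_f))]
√(gD⁵h_f/L) = √(9.81·0.581⁵·3.97/354) = 0.08534
ε/(3.7D) = 1.26×10^-4; √(3.17ν²L/(gD³h_f)) = 3.10×10^-5
Q = -0.965·0.08534·ln(1.566×10^-4) = 0.7216 m³/s
Check: V = 2.72 m/s, Re = 6.18×10^5, f = 0.01737, h_f = 4.00 m ≈ 3.97 m ✓

Q ≈ 0.722 m³/s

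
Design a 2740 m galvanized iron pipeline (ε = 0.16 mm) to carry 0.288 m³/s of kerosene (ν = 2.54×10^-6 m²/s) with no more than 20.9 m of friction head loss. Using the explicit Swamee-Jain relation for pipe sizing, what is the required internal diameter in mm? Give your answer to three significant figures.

Swamee-Jain (Type III): D = 0.66·[ε^1.25·(LQ²/(gh_f))^4.75 + ν·Q^9.4·(L/(gh_f))^5.2]^0.04
LQ²/(gh_f) = 1.108; L/(gh_f) = 13.36
Term 1 = ε^1.25·(…)^4.75 = 2.93×10^-5; Term 2 = ν·Q^9.4·(…)^5.2 = 1.51×10^-5
D = 0.66·(2.93×10^-5 + 1.51×10^-5)^0.04 = 0.4420 m = 442 mm
Check: V = 1.88 m/s, Re = 3.27×10^5, f = 0.01736, h_f = 19.3 m ≈ 20.9 m ✓

D ≈ 442 mm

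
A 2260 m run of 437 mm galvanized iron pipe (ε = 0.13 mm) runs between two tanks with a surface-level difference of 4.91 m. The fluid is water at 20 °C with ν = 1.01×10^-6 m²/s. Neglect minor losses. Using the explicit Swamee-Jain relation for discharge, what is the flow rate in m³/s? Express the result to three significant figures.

Swamee-Jain (Type II): Q = -0.965·√(gD⁵h_f/L)·ln[ε/(3.7D) + √(3.17ν²L/(gD³h_f))]
√(gD⁵h_f/L) = √(9.81·0.437⁵·4.91/2260) = 0.01843
ε/(3.7D) = 8.04×10^-5; √(3.17ν²L/(gD³h_f)) = 4.26×10^-5
Q = -0.965·0.01843·ln(1.230×10^-4) = 0.1601 m³/s
Check: V = 1.07 m/s, Re = 4.62×10^5, f = 0.01645, h_f = 4.94 m ≈ 4.91 m ✓

Q ≈ 0.160 m³/s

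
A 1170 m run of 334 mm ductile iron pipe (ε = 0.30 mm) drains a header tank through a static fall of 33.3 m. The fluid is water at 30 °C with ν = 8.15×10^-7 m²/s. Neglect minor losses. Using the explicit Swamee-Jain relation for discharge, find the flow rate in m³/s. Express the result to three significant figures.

Swamee-Jain (Type II): Q = -0.965·√(gD⁵h_f/L)·ln[ε/(3.7D) + √(3.17ν²L/(gD³h_f))]
√(gD⁵h_f/L) = √(9.81·0.334⁵·33.3/1170) = 0.03407
ε/(3.7D) = 2.43×10^-4; √(3.17ν²L/(gD³h_f)) = 1.42×10^-5
Q = -0.965·0.03407·ln(2.570×10^-4) = 0.2718 m³/s
Check: V = 3.10 m/s, Re = 1.27×10^6, f = 0.01947, h_f = 33.4 m ≈ 33.3 m ✓

Q ≈ 0.272 m³/s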